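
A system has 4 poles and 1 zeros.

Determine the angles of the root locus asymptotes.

n - m = 4 - 1 = 3. Angles: θk = (2k + 1)·180°/3 = 60°, 180°, 300°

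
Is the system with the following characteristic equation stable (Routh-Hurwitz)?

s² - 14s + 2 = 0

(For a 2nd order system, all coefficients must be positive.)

Coefficients: 1, -14, 2. b=-14 not positive, so system is unstable.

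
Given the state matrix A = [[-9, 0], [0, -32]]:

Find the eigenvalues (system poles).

For diagonal matrix, eigenvalues are diagonal entries: λ₁ = -9, λ₂ = -32.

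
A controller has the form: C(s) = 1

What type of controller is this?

This is a Proportional (P) controller.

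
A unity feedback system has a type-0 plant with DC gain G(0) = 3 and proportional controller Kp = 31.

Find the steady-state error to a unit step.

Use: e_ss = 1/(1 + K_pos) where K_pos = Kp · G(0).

K_pos = Kp · G(0) = 31 × 3 = 93. e_ss = 1/(1 + 93) = 0.0106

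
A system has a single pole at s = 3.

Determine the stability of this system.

Pole at s = 3 is in the right half-plane. Unstable.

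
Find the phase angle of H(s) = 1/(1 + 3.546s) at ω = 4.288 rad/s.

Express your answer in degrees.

Phase = -arctan(ωτ) = -arctan(4.288 × 3.546) = -86.2°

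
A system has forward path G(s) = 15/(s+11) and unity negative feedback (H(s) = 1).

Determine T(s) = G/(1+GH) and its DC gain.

T(s) = G/(1+GH) = [15/(s+11)] / [1 + 15/(s+11)] = 15/(s+11+15) = 15/(s+26). DC gain = 15/26 = 0.5769.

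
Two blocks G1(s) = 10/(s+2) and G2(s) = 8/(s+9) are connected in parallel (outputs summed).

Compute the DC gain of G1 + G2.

Parallel: G_eq = G1 + G2. DC gain = G1(0) + G2(0) = 10/2 + 8/9 = 5 + 0.8889 = 5.8889.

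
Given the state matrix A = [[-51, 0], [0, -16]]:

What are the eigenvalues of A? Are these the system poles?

For diagonal matrix, eigenvalues are diagonal entries: λ₁ = -51, λ₂ = -16. Eigenvalues of A = system poles.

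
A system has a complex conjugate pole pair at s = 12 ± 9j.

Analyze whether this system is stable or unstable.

Real part of poles is 12 (> 0, right half-plane). Unstable.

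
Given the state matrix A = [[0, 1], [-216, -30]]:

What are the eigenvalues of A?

det(A - λI) = λ² - (-30)λ + 216 = (λ - (-12))(λ - (-18)). Eigenvalues: -12, -18.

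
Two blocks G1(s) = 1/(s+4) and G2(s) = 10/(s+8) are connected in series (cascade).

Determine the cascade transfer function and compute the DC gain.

Series: multiply transfer functions. G_eq = 1/(s+4) × 10/(s+8) = 10/((s+4)(s+8)). DC gain = 10/(4×8) = 0.3125.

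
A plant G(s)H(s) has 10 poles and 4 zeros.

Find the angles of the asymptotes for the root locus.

n - m = 10 - 4 = 6. Angles: θk = (2k + 1)·180°/6 = 30°, 90°, 150°, 210°, 270°, 330°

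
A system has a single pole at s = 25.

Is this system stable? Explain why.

Pole at s = 25 is in the right half-plane. Unstable.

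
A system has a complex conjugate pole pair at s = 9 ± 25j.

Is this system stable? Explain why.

Real part of poles is 9 (> 0, right half-plane). Unstable.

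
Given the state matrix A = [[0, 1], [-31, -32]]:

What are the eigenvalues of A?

det(A - λI) = λ² - (-32)λ + 31 = (λ - (-31))(λ - (-1)). Eigenvalues: -31, -1.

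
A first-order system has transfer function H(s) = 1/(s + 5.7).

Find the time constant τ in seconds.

For H(s) = 1/(s + 1/τ), the pole is at -1/τ = -5.7, so τ = 1/5.7 = 0.1754 s.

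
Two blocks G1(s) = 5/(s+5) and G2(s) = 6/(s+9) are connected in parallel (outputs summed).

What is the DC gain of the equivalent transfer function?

Parallel: G_eq = G1 + G2. DC gain = G1(0) + G2(0) = 5/5 + 6/9 = 1 + 0.6667 = 1.6667.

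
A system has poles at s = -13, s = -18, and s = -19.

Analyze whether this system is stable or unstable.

All poles are in the left half-plane. System is stable.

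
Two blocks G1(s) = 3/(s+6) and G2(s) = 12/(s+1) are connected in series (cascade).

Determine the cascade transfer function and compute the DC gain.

Series: multiply transfer functions. G_eq = 3/(s+6) × 12/(s+1) = 36/((s+6)(s+1)). DC gain = 36/(6×1) = 6.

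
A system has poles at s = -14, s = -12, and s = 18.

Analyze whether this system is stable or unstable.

Pole(s) at s = 18 are not in the left half-plane. System is unstable.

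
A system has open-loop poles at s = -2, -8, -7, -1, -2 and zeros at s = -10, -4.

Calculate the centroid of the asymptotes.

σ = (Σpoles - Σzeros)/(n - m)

σ = (Σpoles - Σzeros)/(n - m) = (-20 - (-14))/(5 - 2) = -6/3 = -2.0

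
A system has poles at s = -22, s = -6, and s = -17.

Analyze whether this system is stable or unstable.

All poles are in the left half-plane. System is stable.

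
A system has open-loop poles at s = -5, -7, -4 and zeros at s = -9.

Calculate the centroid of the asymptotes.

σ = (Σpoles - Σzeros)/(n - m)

σ = (Σpoles - Σzeros)/(n - m) = (-16 - (-9))/(3 - 1) = -7/2 = -3.5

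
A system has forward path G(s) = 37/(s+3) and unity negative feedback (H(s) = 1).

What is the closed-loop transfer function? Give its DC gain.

T(s) = G/(1+GH) = [37/(s+3)] / [1 + 37/(s+3)] = 37/(s+3+37) = 37/(s+40). DC gain = 37/40 = 0.925.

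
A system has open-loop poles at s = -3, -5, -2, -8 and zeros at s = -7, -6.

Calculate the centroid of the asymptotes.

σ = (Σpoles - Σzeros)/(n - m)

σ = (Σpoles - Σzeros)/(n - m) = (-18 - (-13))/(4 - 2) = -5/2 = -2.5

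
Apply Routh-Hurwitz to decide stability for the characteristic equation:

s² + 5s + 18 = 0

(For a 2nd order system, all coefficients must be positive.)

Coefficients: 1, 5, 18. All positive, so system is stable.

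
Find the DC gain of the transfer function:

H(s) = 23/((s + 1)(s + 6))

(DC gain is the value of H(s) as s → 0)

DC gain = H(0) = 23/(1 × 6) = 23/6 = 3.8333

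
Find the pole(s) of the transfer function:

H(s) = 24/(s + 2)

Pole is where denominator = 0: s + 2 = 0, so s = -2.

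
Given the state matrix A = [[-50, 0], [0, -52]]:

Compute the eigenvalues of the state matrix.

For diagonal matrix, eigenvalues are diagonal entries: λ₁ = -50, λ₂ = -52.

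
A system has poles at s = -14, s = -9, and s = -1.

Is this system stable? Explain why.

All poles are in the left half-plane. System is stable.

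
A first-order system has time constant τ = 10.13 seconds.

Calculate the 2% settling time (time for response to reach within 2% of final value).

For first-order system, 2% settling time ≈ 4τ = 4 × 10.13 = 40.52 s.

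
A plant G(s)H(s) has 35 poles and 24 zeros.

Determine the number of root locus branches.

Root locus has n branches where n = number of poles = 35.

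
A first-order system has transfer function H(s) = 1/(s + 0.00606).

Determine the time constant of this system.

For H(s) = 1/(s + 1/τ), the pole is at -1/τ = -0.00606, so τ = 1/0.00606 = 165 s.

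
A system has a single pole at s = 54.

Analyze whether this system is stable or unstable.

Pole at s = 54 is in the right half-plane. Unstable.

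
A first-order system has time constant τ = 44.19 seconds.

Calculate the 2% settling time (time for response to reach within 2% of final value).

For first-order system, 2% settling time ≈ 4τ = 4 × 44.19 = 176.76 s.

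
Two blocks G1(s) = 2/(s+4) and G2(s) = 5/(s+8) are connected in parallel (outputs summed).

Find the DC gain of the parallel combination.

Parallel: G_eq = G1 + G2. DC gain = G1(0) + G2(0) = 2/4 + 5/8 = 0.5 + 0.625 = 1.125.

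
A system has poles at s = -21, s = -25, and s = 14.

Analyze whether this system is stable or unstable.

Pole(s) at s = 14 are not in the left half-plane. System is unstable.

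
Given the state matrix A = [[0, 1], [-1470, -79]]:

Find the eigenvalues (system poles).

det(A - λI) = λ² - (-79)λ + 1470 = (λ - (-49))(λ - (-30)). Eigenvalues: -49, -30.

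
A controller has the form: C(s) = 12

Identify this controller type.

This is a Proportional (P) controller.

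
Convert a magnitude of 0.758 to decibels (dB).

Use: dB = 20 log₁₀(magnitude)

dB = 20 log₁₀(0.758) = -2.4 dB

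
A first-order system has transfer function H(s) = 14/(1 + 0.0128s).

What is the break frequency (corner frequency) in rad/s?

Corner frequency = 1/τ = 1/0.0128 = 78.125 rad/s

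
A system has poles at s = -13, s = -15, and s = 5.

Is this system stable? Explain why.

Pole(s) at s = 5 are not in the left half-plane. System is unstable.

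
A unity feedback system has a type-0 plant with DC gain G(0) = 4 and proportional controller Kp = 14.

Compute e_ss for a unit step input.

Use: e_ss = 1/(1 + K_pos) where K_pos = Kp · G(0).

K_pos = Kp · G(0) = 14 × 4 = 56. e_ss = 1/(1 + 56) = 0.0175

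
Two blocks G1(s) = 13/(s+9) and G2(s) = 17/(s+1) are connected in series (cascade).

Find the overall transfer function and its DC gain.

Series: multiply transfer functions. G_eq = 13/(s+9) × 17/(s+1) = 221/((s+9)(s+1)). DC gain = 221/(9×1) = 24.5556.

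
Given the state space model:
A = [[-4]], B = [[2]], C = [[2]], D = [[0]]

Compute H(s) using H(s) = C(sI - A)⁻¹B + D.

(sI - A)⁻¹ = 1/(s + 4). H(s) = 2 × 2/(s + 4) + 0 = 4/(s + 4).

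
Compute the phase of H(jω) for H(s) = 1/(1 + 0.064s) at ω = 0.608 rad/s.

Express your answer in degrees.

Phase = -arctan(ωτ) = -arctan(0.608 × 0.064) = -2.2°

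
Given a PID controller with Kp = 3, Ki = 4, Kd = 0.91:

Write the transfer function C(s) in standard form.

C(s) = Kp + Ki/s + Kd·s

Substituting values: C(s) = 3 + 4/s + 0.91s = (0.91s² + 3s + 4)/s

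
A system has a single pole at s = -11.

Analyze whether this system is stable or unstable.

Pole at s = -11 is in the left half-plane. Stable.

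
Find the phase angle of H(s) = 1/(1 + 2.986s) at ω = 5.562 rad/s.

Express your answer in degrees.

Phase = -arctan(ωτ) = -arctan(5.562 × 2.986) = -86.6°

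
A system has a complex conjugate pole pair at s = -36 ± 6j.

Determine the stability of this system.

Real part of poles is -36 (< 0, left half-plane). Stable.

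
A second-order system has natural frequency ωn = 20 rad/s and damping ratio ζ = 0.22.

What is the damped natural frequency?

ωd = ωn√(1 - ζ²) = 20√(1 - 0.22²) = 19.51 rad/s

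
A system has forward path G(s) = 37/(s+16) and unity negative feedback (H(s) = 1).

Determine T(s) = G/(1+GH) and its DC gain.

T(s) = G/(1+GH) = [37/(s+16)] / [1 + 37/(s+16)] = 37/(s+16+37) = 37/(s+53). DC gain = 37/53 = 0.6981.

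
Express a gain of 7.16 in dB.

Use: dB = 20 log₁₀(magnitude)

dB = 20 log₁₀(7.16) = 17.1 dB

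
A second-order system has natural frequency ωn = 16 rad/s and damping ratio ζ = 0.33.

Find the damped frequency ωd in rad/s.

ωd = ωn√(1 - ζ²) = 16√(1 - 0.33²) = 15.1 rad/s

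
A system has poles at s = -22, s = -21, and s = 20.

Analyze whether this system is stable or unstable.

Pole(s) at s = 20 are not in the left half-plane. System is unstable.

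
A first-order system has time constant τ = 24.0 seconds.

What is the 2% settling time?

For first-order system, 2% settling time ≈ 4τ = 4 × 24.0 = 96.0 s.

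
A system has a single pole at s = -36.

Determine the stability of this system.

Pole at s = -36 is in the left half-plane. Stable.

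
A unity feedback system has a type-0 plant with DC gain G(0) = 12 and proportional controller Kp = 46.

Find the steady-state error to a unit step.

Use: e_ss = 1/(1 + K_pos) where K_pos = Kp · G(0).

K_pos = Kp · G(0) = 46 × 12 = 552. e_ss = 1/(1 + 552) = 0.0018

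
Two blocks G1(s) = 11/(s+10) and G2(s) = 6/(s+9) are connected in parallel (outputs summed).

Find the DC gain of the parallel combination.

Parallel: G_eq = G1 + G2. DC gain = G1(0) + G2(0) = 11/10 + 6/9 = 1.1 + 0.6667 = 1.7667.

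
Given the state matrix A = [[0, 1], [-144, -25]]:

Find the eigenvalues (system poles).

det(A - λI) = λ² - (-25)λ + 144 = (λ - (-9))(λ - (-16)). Eigenvalues: -9, -16.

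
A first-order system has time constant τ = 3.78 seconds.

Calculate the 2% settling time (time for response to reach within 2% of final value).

For first-order system, 2% settling time ≈ 4τ = 4 × 3.78 = 15.12 s.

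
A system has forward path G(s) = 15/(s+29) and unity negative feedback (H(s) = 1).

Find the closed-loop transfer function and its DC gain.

T(s) = G/(1+GH) = [15/(s+29)] / [1 + 15/(s+29)] = 15/(s+29+15) = 15/(s+44). DC gain = 15/44 = 0.3409.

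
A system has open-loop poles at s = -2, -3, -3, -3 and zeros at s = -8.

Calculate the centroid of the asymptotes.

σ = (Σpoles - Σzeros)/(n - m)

σ = (Σpoles - Σzeros)/(n - m) = (-11 - (-8))/(4 - 1) = -3/3 = -1.0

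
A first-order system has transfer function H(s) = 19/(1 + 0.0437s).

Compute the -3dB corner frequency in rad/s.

Corner frequency = 1/τ = 1/0.0437 = 22.883 rad/s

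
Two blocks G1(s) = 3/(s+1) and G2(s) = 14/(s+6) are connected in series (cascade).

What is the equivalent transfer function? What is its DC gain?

Series: multiply transfer functions. G_eq = 3/(s+1) × 14/(s+6) = 42/((s+1)(s+6)). DC gain = 42/(1×6) = 7.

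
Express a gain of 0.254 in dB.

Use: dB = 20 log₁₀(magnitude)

dB = 20 log₁₀(0.254) = -11.9 dB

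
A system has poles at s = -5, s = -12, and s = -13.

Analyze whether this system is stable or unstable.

All poles are in the left half-plane. System is stable.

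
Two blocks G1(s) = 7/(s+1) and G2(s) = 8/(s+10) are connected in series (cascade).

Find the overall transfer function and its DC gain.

Series: multiply transfer functions. G_eq = 7/(s+1) × 8/(s+10) = 56/((s+1)(s+10)). DC gain = 56/(1×10) = 5.6.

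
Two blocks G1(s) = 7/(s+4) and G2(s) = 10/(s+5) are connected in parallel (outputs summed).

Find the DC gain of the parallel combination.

Parallel: G_eq = G1 + G2. DC gain = G1(0) + G2(0) = 7/4 + 10/5 = 1.75 + 2 = 3.75.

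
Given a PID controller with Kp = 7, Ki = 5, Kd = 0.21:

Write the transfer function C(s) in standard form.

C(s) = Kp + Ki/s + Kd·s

Substituting values: C(s) = 7 + 5/s + 0.21s = (0.21s² + 7s + 5)/s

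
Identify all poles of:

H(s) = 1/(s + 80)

Pole is where denominator = 0: s + 80 = 0, so s = -80.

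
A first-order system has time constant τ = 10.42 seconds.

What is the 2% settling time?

For first-order system, 2% settling time ≈ 4τ = 4 × 10.42 = 41.68 s.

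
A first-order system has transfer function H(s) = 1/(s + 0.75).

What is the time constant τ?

For H(s) = 1/(s + 1/τ), the pole is at -1/τ = -0.75, so τ = 1/0.75 = 1.3333 s.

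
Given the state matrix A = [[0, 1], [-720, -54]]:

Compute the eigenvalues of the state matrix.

det(A - λI) = λ² - (-54)λ + 720 = (λ - (-30))(λ - (-24)). Eigenvalues: -30, -24.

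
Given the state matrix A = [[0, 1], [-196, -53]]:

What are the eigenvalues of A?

det(A - λI) = λ² - (-53)λ + 196 = (λ - (-4))(λ - (-49)). Eigenvalues: -4, -49.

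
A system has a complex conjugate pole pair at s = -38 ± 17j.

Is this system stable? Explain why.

Real part of poles is -38 (< 0, left half-plane). Stable.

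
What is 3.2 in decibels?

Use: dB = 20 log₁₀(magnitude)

dB = 20 log₁₀(3.2) = 10.1 dB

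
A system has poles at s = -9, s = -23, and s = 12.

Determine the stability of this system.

Pole(s) at s = 12 are not in the left half-plane. System is unstable.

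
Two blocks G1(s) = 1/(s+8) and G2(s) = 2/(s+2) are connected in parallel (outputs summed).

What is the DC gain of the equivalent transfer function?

Parallel: G_eq = G1 + G2. DC gain = G1(0) + G2(0) = 1/8 + 2/2 = 0.125 + 1 = 1.125.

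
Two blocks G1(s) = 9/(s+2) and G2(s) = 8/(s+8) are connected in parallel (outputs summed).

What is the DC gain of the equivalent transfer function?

Parallel: G_eq = G1 + G2. DC gain = G1(0) + G2(0) = 9/2 + 8/8 = 4.5 + 1 = 5.5.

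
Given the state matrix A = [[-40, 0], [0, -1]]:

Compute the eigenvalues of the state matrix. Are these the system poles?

For diagonal matrix, eigenvalues are diagonal entries: λ₁ = -40, λ₂ = -1. Eigenvalues of A = system poles.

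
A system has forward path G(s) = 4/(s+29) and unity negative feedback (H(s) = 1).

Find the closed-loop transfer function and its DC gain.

T(s) = G/(1+GH) = [4/(s+29)] / [1 + 4/(s+29)] = 4/(s+29+4) = 4/(s+33). DC gain = 4/33 = 0.1212.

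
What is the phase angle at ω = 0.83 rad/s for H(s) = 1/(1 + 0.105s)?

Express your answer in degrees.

Phase = -arctan(ωτ) = -arctan(0.83 × 0.105) = -5.0°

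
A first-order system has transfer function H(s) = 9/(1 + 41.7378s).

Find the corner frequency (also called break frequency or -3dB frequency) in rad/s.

Corner frequency = 1/τ = 1/41.7378 = 0.024 rad/s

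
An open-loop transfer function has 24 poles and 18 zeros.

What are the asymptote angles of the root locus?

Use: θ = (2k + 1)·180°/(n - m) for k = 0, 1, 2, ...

n - m = 24 - 18 = 6. Angles: θk = (2k + 1)·180°/6 = 30°, 90°, 150°, 210°, 270°, 330°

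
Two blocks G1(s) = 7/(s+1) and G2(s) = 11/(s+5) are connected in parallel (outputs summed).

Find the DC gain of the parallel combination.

Parallel: G_eq = G1 + G2. DC gain = G1(0) + G2(0) = 7/1 + 11/5 = 7 + 2.2 = 9.2.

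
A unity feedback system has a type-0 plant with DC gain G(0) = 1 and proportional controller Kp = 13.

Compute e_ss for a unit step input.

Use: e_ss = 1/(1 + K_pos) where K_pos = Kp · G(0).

K_pos = Kp · G(0) = 13 × 1 = 13. e_ss = 1/(1 + 13) = 0.0714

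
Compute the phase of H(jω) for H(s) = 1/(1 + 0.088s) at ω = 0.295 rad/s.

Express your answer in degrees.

Phase = -arctan(ωτ) = -arctan(0.295 × 0.088) = -1.5°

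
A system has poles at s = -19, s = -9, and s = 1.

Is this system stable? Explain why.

Pole(s) at s = 1 are not in the left half-plane. System is unstable.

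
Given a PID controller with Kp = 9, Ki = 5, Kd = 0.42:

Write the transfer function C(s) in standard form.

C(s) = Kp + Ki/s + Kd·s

Substituting values: C(s) = 9 + 5/s + 0.42s = (0.42s² + 9s + 5)/s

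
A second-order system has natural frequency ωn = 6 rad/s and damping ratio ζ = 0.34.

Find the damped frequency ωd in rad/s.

ωd = ωn√(1 - ζ²) = 6√(1 - 0.34²) = 5.64 rad/s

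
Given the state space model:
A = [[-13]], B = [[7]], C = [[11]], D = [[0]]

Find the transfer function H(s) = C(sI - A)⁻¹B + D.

(sI - A)⁻¹ = 1/(s + 13). H(s) = 11 × 7/(s + 13) + 0 = 77/(s + 13).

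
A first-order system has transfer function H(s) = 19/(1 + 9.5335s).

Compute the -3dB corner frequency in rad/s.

Corner frequency = 1/τ = 1/9.5335 = 0.105 rad/s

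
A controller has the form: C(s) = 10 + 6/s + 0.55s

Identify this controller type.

This is a Proportional-Integral-Derivative (PID) controller.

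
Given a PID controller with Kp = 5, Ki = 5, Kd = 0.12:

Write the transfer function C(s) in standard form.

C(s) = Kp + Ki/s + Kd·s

Substituting values: C(s) = 5 + 5/s + 0.12s = (0.12s² + 5s + 5)/s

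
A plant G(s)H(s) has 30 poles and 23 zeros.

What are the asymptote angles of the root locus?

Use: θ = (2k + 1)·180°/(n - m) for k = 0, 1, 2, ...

n - m = 30 - 23 = 7. Angles: θk = (2k + 1)·180°/7 = 25.71°, 77.14°, 128.57°, 180°, 231.43°, 282.86°, 334.29°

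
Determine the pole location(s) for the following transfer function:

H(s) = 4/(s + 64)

Pole is where denominator = 0: s + 64 = 0, so s = -64.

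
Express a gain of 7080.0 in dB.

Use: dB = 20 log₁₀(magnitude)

dB = 20 log₁₀(7080.0) = 77.0 dB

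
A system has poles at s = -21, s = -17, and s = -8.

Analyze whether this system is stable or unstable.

All poles are in the left half-plane. System is stable.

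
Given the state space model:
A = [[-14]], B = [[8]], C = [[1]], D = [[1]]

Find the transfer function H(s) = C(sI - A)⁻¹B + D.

(sI - A)⁻¹ = 1/(s + 14). H(s) = 1×8/(s + 14) + 1 = (s + 22)/(s + 14).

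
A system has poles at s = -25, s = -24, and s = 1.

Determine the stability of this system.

Pole(s) at s = 1 are not in the left half-plane. System is unstable.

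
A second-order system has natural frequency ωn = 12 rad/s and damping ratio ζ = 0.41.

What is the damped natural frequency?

ωd = ωn√(1 - ζ²) = 12√(1 - 0.41²) = 10.95 rad/s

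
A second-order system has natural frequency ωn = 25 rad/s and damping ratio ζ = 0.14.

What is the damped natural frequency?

ωd = ωn√(1 - ζ²) = 25√(1 - 0.14²) = 24.75 rad/s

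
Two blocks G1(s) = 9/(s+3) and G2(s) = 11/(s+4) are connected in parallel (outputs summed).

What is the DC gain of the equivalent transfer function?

Parallel: G_eq = G1 + G2. DC gain = G1(0) + G2(0) = 9/3 + 11/4 = 3 + 2.75 = 5.75.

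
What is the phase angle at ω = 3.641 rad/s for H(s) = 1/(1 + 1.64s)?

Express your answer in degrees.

Phase = -arctan(ωτ) = -arctan(3.641 × 1.64) = -80.5°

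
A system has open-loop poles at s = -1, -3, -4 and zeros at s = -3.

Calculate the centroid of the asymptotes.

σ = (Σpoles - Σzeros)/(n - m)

σ = (Σpoles - Σzeros)/(n - m) = (-8 - (-3))/(3 - 1) = -5/2 = -2.5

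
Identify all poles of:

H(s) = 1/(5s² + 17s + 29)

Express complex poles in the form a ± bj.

Discriminant = 17² - 4×5×29 = 289 - 580 = -291 < 0, so the poles are a complex conjugate pair s = (-17 ± j√291)/(2×5). Real part = -17/(2×5) = -17/10 = -1.7; imaginary part = ±√291/(2×5) ≈ 1.7059. Poles: s = -1.7 ± 1.7059j.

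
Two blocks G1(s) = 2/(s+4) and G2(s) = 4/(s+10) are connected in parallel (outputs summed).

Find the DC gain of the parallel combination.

Parallel: G_eq = G1 + G2. DC gain = G1(0) + G2(0) = 2/4 + 4/10 = 0.5 + 0.4 = 0.9.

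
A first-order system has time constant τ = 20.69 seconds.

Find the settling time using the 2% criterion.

For first-order system, 2% settling time ≈ 4τ = 4 × 20.69 = 82.76 s.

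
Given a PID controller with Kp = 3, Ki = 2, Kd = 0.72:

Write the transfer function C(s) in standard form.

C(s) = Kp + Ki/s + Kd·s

Substituting values: C(s) = 3 + 2/s + 0.72s = (0.72s² + 3s + 2)/s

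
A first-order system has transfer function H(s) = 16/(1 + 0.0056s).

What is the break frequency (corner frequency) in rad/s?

Corner frequency = 1/τ = 1/0.0056 = 178.571 rad/s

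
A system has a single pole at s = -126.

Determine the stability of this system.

Pole at s = -126 is in the left half-plane. Stable.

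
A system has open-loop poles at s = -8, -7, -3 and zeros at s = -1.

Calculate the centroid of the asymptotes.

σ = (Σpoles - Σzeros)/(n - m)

σ = (Σpoles - Σzeros)/(n - m) = (-18 - (-1))/(3 - 1) = -17/2 = -8.5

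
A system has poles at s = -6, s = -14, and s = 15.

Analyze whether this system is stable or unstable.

Pole(s) at s = 15 are not in the left half-plane. System is unstable.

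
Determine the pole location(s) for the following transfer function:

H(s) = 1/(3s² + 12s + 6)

Discriminant = 12² - 4×3×6 = 144 - 72 = 72 > 0, so two distinct real poles. Using quadratic formula: s = (-12 ± √72)/(2×3) = (-12 ± √72)/6, with √72 ≈ 8.4853. s₁ ≈ -0.5858, s₂ ≈ -3.4142. Poles: s₁ = -0.5858, s₂ = -3.4142.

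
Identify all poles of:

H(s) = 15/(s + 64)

Pole is where denominator = 0: s + 64 = 0, so s = -64.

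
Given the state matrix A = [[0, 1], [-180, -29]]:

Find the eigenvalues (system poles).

det(A - λI) = λ² - (-29)λ + 180 = (λ - (-9))(λ - (-20)). Eigenvalues: -9, -20.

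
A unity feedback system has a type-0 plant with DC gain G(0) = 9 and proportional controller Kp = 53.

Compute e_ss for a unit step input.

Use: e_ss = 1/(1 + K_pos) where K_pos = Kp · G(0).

K_pos = Kp · G(0) = 53 × 9 = 477. e_ss = 1/(1 + 477) = 0.0021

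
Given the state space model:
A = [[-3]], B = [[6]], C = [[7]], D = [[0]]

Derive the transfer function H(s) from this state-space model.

(sI - A)⁻¹ = 1/(s + 3). H(s) = 7 × 6/(s + 3) + 0 = 42/(s + 3).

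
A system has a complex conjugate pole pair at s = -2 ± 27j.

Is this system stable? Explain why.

Real part of poles is -2 (< 0, left half-plane). Stable.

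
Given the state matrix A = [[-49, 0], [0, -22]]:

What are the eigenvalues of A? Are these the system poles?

For diagonal matrix, eigenvalues are diagonal entries: λ₁ = -49, λ₂ = -22. Eigenvalues of A = system poles.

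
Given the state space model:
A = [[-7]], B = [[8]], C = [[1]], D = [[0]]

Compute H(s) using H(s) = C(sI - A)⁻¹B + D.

(sI - A)⁻¹ = 1/(s + 7). H(s) = 1 × 8/(s + 7) + 0 = 8/(s + 7).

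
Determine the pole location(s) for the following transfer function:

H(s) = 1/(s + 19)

Pole is where denominator = 0: s + 19 = 0, so s = -19.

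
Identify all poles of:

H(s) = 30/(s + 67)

Pole is where denominator = 0: s + 67 = 0, so s = -67.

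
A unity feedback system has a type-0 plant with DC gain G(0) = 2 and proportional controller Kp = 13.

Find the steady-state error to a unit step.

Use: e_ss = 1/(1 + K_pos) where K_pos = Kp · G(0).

K_pos = Kp · G(0) = 13 × 2 = 26. e_ss = 1/(1 + 26) = 0.0370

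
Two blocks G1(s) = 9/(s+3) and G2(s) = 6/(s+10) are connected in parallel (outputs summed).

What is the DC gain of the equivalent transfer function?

Parallel: G_eq = G1 + G2. DC gain = G1(0) + G2(0) = 9/3 + 6/10 = 3 + 0.6 = 3.6.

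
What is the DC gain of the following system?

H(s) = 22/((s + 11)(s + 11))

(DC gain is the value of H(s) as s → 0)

DC gain = H(0) = 22/(11 × 11) = 22/121 = 0.1818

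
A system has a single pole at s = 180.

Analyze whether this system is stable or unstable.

Pole at s = 180 is in the right half-plane. Unstable.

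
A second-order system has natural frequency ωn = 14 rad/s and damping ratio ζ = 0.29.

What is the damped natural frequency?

ωd = ωn√(1 - ζ²) = 14√(1 - 0.29²) = 13.4 rad/s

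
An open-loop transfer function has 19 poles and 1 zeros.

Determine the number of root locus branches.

Root locus has n branches where n = number of poles = 19.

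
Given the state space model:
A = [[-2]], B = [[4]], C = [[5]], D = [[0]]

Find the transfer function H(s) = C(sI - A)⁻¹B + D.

(sI - A)⁻¹ = 1/(s + 2). H(s) = 5 × 4/(s + 2) + 0 = 20/(s + 2).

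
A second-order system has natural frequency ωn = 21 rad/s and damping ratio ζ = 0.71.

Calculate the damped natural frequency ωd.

ωd = ωn√(1 - ζ²) = 21√(1 - 0.71²) = 14.79 rad/s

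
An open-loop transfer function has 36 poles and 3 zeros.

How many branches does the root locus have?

Root locus has n branches where n = number of poles = 36.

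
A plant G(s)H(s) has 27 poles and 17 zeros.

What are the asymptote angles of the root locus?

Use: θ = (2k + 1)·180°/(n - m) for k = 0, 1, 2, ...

n - m = 27 - 17 = 10. Angles: θk = (2k + 1)·180°/10 = 18°, 54°, 90°, 126°, 162°, 198°, 234°, 270°, 306°, 342°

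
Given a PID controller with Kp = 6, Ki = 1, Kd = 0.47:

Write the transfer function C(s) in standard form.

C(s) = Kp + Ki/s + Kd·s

Substituting values: C(s) = 6 + 1/s + 0.47s = (0.47s² + 6s + 1)/s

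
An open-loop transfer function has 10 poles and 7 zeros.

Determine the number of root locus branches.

Root locus has n branches where n = number of poles = 10.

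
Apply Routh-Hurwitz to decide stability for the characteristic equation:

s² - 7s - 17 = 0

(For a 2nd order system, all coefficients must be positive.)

Coefficients: 1, -7, -17. b=-7, c=-17 not positive, so system is unstable.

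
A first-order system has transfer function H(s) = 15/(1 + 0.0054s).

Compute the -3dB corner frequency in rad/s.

Corner frequency = 1/τ = 1/0.0054 = 185.185 rad/s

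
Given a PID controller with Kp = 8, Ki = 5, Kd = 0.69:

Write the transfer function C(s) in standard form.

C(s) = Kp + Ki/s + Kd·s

Substituting values: C(s) = 8 + 5/s + 0.69s = (0.69s² + 8s + 5)/s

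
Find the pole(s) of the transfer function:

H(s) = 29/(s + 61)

Pole is where denominator = 0: s + 61 = 0, so s = -61.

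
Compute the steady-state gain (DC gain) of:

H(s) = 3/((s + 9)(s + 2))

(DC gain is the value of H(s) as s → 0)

DC gain = H(0) = 3/(9 × 2) = 3/18 = 0.1667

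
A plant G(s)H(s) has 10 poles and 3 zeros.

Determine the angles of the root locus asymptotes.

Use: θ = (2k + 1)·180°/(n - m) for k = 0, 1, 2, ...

n - m = 10 - 3 = 7. Angles: θk = (2k + 1)·180°/7 = 25.71°, 77.14°, 128.57°, 180°, 231.43°, 282.86°, 334.29°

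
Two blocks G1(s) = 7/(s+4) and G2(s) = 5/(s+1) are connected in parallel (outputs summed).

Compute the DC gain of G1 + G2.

Parallel: G_eq = G1 + G2. DC gain = G1(0) + G2(0) = 7/4 + 5/1 = 1.75 + 5 = 6.75.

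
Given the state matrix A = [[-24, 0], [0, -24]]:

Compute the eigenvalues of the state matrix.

For diagonal matrix, eigenvalues are diagonal entries: λ₁ = -24, λ₂ = -24.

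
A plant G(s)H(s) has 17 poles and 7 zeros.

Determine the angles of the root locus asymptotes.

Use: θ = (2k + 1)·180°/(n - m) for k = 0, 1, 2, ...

n - m = 17 - 7 = 10. Angles: θk = (2k + 1)·180°/10 = 18°, 54°, 90°, 126°, 162°, 198°, 234°, 270°, 306°, 342°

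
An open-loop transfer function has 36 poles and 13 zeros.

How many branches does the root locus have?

Root locus has n branches where n = number of poles = 36.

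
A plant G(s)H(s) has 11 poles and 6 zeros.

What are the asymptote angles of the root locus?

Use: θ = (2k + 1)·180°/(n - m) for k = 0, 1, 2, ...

n - m = 11 - 6 = 5. Angles: θk = (2k + 1)·180°/5 = 36°, 108°, 180°, 252°, 324°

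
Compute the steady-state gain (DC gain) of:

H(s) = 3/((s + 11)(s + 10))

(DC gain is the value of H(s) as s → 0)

DC gain = H(0) = 3/(11 × 10) = 3/110 = 0.0273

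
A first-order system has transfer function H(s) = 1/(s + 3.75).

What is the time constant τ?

For H(s) = 1/(s + 1/τ), the pole is at -1/τ = -3.75, so τ = 1/3.75 = 0.2667 s.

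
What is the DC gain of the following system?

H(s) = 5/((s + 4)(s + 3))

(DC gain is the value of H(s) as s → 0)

DC gain = H(0) = 5/(4 × 3) = 5/12 = 0.4167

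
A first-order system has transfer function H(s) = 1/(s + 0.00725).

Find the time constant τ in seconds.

For H(s) = 1/(s + 1/τ), the pole is at -1/τ = -0.00725, so τ = 1/0.00725 = 137.9 s.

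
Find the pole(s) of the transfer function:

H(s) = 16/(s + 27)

Pole is where denominator = 0: s + 27 = 0, so s = -27.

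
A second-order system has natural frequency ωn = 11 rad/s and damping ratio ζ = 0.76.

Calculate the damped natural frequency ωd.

ωd = ωn√(1 - ζ²) = 11√(1 - 0.76²) = 7.15 rad/s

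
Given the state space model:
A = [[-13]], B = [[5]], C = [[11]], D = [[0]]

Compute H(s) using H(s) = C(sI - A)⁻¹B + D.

(sI - A)⁻¹ = 1/(s + 13). H(s) = 11 × 5/(s + 13) + 0 = 55/(s + 13).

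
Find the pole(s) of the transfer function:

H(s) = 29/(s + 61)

Pole is where denominator = 0: s + 61 = 0, so s = -61.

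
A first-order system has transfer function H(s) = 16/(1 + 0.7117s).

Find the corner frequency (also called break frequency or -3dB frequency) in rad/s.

Corner frequency = 1/τ = 1/0.7117 = 1.405 rad/s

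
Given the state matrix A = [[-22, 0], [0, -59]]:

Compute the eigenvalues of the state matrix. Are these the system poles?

For diagonal matrix, eigenvalues are diagonal entries: λ₁ = -22, λ₂ = -59. Eigenvalues of A = system poles.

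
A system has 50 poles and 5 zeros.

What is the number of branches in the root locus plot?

Root locus has n branches where n = number of poles = 50.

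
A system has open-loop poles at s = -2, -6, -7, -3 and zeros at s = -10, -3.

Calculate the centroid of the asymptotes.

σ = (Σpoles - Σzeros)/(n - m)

σ = (Σpoles - Σzeros)/(n - m) = (-18 - (-13))/(4 - 2) = -5/2 = -2.5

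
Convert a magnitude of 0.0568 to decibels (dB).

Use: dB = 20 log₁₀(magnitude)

dB = 20 log₁₀(0.0568) = -24.9 dB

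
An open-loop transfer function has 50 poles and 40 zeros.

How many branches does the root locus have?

Root locus has n branches where n = number of poles = 50.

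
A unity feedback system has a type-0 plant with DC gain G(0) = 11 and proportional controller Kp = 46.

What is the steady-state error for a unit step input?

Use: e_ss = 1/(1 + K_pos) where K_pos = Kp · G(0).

K_pos = Kp · G(0) = 46 × 11 = 506. e_ss = 1/(1 + 506) = 0.0020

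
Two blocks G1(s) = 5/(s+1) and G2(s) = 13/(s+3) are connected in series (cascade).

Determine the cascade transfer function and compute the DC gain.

Series: multiply transfer functions. G_eq = 5/(s+1) × 13/(s+3) = 65/((s+1)(s+3)). DC gain = 65/(1×3) = 21.6667.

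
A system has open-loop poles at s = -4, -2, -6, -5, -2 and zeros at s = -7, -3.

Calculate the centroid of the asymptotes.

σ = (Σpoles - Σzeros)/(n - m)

σ = (Σpoles - Σzeros)/(n - m) = (-19 - (-10))/(5 - 2) = -9/3 = -3.0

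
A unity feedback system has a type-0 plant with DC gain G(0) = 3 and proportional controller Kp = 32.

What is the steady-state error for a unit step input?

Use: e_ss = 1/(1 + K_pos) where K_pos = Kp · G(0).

K_pos = Kp · G(0) = 32 × 3 = 96. e_ss = 1/(1 + 96) = 0.0103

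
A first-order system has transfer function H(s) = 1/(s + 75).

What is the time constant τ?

For H(s) = 1/(s + 1/τ), the pole is at -1/τ = -75, so τ = 1/75 = 0.0133 s.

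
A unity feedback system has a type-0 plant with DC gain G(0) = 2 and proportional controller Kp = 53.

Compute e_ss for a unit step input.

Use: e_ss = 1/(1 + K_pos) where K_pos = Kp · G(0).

K_pos = Kp · G(0) = 53 × 2 = 106. e_ss = 1/(1 + 106) = 0.0093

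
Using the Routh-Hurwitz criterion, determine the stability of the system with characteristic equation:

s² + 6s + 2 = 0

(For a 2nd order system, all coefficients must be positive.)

Coefficients: 1, 6, 2. All positive, so system is stable.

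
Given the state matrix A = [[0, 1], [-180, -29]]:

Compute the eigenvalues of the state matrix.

det(A - λI) = λ² - (-29)λ + 180 = (λ - (-20))(λ - (-9)). Eigenvalues: -20, -9.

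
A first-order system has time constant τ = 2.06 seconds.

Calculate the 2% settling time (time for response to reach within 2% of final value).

For first-order system, 2% settling time ≈ 4τ = 4 × 2.06 = 8.24 s.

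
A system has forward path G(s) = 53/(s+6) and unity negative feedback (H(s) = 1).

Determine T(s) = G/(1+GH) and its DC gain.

T(s) = G/(1+GH) = [53/(s+6)] / [1 + 53/(s+6)] = 53/(s+6+53) = 53/(s+59). DC gain = 53/59 = 0.8983.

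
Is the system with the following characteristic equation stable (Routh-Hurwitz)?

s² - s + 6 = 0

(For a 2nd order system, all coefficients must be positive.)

Coefficients: 1, -1, 6. b=-1 not positive, so system is unstable.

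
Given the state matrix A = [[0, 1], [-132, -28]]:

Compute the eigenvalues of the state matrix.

det(A - λI) = λ² - (-28)λ + 132 = (λ - (-22))(λ - (-6)). Eigenvalues: -22, -6.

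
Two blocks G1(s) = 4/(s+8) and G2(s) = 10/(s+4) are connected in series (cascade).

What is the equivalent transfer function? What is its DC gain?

Series: multiply transfer functions. G_eq = 4/(s+8) × 10/(s+4) = 40/((s+8)(s+4)). DC gain = 40/(8×4) = 1.25.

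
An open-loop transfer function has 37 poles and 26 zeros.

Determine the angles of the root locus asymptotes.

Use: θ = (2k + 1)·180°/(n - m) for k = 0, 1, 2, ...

n - m = 37 - 26 = 11. Angles: θk = (2k + 1)·180°/11 = 16.36°, 49.09°, 81.82°, 114.55°, 147.27°, 180°, 212.73°, 245.45°, 278.18°, 310.91°, 343.64°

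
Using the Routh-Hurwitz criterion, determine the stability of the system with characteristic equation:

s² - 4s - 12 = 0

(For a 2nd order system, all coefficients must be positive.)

Coefficients: 1, -4, -12. b=-4, c=-12 not positive, so system is unstable.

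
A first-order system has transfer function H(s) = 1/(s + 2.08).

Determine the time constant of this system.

For H(s) = 1/(s + 1/τ), the pole is at -1/τ = -2.08, so τ = 1/2.08 = 0.4808 s.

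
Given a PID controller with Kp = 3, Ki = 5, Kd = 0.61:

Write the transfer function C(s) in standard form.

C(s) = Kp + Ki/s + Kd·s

Substituting values: C(s) = 3 + 5/s + 0.61s = (0.61s² + 3s + 5)/s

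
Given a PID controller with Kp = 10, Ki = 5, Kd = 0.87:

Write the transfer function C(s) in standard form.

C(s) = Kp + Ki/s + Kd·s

Substituting values: C(s) = 10 + 5/s + 0.87s = (0.87s² + 10s + 5)/s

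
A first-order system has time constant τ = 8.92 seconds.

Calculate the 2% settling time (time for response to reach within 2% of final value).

For first-order system, 2% settling time ≈ 4τ = 4 × 8.92 = 35.68 s.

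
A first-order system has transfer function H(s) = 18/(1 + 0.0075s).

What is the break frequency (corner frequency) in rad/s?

Corner frequency = 1/τ = 1/0.0075 = 133.333 rad/s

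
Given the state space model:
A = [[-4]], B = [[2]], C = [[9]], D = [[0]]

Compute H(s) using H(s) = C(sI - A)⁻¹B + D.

(sI - A)⁻¹ = 1/(s + 4). H(s) = 9 × 2/(s + 4) + 0 = 18/(s + 4).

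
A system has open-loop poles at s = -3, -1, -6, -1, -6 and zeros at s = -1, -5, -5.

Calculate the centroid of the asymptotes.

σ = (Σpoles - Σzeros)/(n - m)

σ = (Σpoles - Σzeros)/(n - m) = (-17 - (-11))/(5 - 3) = -6/2 = -3.0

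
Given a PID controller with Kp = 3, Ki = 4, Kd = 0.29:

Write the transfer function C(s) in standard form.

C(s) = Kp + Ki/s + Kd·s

Substituting values: C(s) = 3 + 4/s + 0.29s = (0.29s² + 3s + 4)/s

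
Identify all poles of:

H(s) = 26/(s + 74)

Pole is where denominator = 0: s + 74 = 0, so s = -74.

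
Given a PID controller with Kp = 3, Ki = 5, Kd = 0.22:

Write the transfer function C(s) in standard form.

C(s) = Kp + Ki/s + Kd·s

Substituting values: C(s) = 3 + 5/s + 0.22s = (0.22s² + 3s + 5)/s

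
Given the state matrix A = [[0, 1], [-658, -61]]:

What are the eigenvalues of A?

det(A - λI) = λ² - (-61)λ + 658 = (λ - (-14))(λ - (-47)). Eigenvalues: -14, -47.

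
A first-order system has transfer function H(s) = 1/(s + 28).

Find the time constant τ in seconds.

For H(s) = 1/(s + 1/τ), the pole is at -1/τ = -28, so τ = 1/28 = 0.0357 s.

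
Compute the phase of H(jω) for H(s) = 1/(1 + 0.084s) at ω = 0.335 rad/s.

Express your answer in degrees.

Phase = -arctan(ωτ) = -arctan(0.335 × 0.084) = -1.6°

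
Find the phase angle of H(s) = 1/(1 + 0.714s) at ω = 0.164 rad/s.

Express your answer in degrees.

Phase = -arctan(ωτ) = -arctan(0.164 × 0.714) = -6.7°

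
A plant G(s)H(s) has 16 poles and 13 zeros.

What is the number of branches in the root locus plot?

Root locus has n branches where n = number of poles = 16.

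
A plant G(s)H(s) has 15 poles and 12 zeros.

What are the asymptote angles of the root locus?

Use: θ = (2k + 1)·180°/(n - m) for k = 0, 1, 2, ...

n - m = 15 - 12 = 3. Angles: θk = (2k + 1)·180°/3 = 60°, 180°, 300°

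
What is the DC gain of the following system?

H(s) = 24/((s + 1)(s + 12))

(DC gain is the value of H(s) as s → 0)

DC gain = H(0) = 24/(1 × 12) = 24/12 = 2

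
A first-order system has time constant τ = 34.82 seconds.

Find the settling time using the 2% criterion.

For first-order system, 2% settling time ≈ 4τ = 4 × 34.82 = 139.28 s.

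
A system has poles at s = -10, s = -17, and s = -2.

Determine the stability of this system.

All poles are in the left half-plane. System is stable.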